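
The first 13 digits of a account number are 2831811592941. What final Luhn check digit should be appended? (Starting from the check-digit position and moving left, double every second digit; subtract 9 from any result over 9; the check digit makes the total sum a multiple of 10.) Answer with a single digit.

Partial digits right→left: 1 4 9 2 9 5 1 1 8 1 3 8 2
Double every second digit counting from the check-digit position (so the 1st, 3rd, 5th, ... of the partial from the right).
  doubled (with −9 where >9): 2 9 9 2 7 6 4 → sum 39
  kept as-is: 4 2 5 1 1 8 → sum 21
Total = 39 + 21 = 60.
Check digit = (10 − (60 mod 10)) mod 10 = 0.

0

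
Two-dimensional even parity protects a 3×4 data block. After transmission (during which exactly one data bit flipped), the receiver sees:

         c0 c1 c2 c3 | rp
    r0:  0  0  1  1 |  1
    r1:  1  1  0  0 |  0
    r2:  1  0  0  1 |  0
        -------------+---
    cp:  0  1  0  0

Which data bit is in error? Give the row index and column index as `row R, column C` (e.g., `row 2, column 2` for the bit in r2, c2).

Recompute each row's even parity and compare to rp:
  r0: data parity 0, sent rp 1 → mismatch
  r1: data parity 0, sent rp 0 → ok
  r2: data parity 0, sent rp 0 → ok
Recompute each column's even parity and compare to cp:
  c0: data parity 0, sent cp 0 → ok
  c1: data parity 1, sent cp 1 → ok
  c2: data parity 1, sent cp 0 → mismatch
  c3: data parity 0, sent cp 0 → ok
Exactly one row (r0) and one column (c2) fail → the flipped bit is at their intersection.

row 0, column 2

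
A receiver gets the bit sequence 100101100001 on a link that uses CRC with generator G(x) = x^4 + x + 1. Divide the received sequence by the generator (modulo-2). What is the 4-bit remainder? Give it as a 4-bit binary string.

Modulo-2 division of 100101100001 by 10011:
  pos 0: 10010 XOR 10011 = 00001
  pos 4: 11100 XOR 10011 = 01111
  pos 5: 11110 XOR 10011 = 01101
  pos 6: 11010 XOR 10011 = 01001
  pos 7: 10011 XOR 10011 = 00000
Remainder = 0000 (zero — the frame passes the CRC check).

0000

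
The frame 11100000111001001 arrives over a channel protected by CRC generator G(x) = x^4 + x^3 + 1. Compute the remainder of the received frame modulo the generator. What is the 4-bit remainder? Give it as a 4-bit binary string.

0000

Modulo-2 division of 11100000111001001 by 11001:
  pos 0: 11100 XOR 11001 = 00101
  pos 2: 10100 XOR 11001 = 01101
  pos 3: 11010 XOR 11001 = 00011
  pos 6: 11111 XOR 11001 = 00110
  pos 8: 11000 XOR 11001 = 00001
  pos 12: 11001 XOR 11001 = 00000
Remainder = 0000 (zero — the frame passes the CRC check).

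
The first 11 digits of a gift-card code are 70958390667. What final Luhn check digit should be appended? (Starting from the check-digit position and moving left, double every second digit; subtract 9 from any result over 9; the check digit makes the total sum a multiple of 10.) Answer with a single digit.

8

Partial digits right→left: 7 6 6 0 9 3 8 5 9 0 7
Double every second digit counting from the check-digit position (so the 1st, 3rd, 5th, ... of the partial from the right).
  doubled (with −9 where >9): 5 3 9 7 9 5 → sum 38
  kept as-is: 6 0 3 5 0 → sum 14
Total = 38 + 14 = 52.
Check digit = (10 − (52 mod 10)) mod 10 = 8.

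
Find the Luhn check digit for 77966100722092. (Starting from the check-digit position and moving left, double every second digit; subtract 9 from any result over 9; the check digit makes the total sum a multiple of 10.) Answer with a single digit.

Partial digits right→left: 2 9 0 2 2 7 0 0 1 6 6 9 7 7
Double every second digit counting from the check-digit position (so the 1st, 3rd, 5th, ... of the partial from the right).
  doubled (with −9 where >9): 4 0 4 0 2 3 5 → sum 18
  kept as-is: 9 2 7 0 6 9 7 → sum 40
Total = 18 + 40 = 58.
Check digit = (10 − (58 mod 10)) mod 10 = 2.

2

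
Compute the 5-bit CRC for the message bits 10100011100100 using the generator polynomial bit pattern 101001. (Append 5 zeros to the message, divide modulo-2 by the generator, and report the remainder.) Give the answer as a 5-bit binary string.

Append 5 zeros: 1010001110010000000. Divide by 101001 (XOR where the leading bit is 1):
  pos 0: 101000 XOR 101001 = 000001
  pos 5: 111100 XOR 101001 = 010101
  pos 6: 101011 XOR 101001 = 000010
  pos 10: 100000 XOR 101001 = 001001
  pos 12: 100100 XOR 101001 = 001101
Remainder (last 5 bits) = 11010. This is the CRC / FCS.

11010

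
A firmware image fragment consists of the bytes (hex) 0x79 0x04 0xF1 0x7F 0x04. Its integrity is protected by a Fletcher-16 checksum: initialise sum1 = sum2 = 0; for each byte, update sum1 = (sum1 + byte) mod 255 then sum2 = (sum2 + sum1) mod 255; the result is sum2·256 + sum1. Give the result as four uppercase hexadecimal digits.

Running sums (mod 255):
  after byte 0 (0x79): sum1=121, sum2=121
  after byte 1 (0x04): sum1=125, sum2=246
  after byte 2 (0xF1): sum1=111, sum2=102
  after byte 3 (0x7F): sum1=238, sum2=85
  after byte 4 (0x04): sum1=242, sum2=72
Checksum = sum2·256 + sum1 = 72·256 + 242 = 18674 = 0x48F2.

48F2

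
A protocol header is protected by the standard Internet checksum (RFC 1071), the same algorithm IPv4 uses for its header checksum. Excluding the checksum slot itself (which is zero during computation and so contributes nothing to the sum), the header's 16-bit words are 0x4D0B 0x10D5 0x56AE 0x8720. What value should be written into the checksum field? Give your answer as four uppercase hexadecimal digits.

One's-complement addition (fold any carry out of bit 15 back into bit 0):
  0x4D0B + 0x10D5 = 0x05DE0
  0x5DE0 + 0x56AE = 0x0B48E
  0xB48E + 0x8720 = 0x13BAE → wrap carry → 0x3BAF
One's-complement sum = 0x3BAF.
Checksum = ~0x3BAF & 0xFFFF = 0xC450.

C450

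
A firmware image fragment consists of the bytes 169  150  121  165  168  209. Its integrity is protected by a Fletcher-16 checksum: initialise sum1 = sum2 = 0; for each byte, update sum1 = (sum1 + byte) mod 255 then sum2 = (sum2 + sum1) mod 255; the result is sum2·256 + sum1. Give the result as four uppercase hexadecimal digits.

E4D9

Running sums (mod 255):
  after byte 0 (169): sum1=169, sum2=169
  after byte 1 (150): sum1=64, sum2=233
  after byte 2 (121): sum1=185, sum2=163
  after byte 3 (165): sum1=95, sum2=3
  after byte 4 (168): sum1=8, sum2=11
  after byte 5 (209): sum1=217, sum2=228
Checksum = sum2·256 + sum1 = 228·256 + 217 = 58585 = 0xE4D9.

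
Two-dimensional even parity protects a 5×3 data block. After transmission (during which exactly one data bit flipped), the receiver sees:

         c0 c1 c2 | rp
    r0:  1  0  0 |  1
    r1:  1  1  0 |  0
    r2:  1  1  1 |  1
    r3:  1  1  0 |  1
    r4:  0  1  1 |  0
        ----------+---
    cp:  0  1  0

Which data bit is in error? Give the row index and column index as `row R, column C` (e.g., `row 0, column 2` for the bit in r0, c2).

row 3, column 1

Recompute each row's even parity and compare to rp:
  r0: data parity 1, sent rp 1 → ok
  r1: data parity 0, sent rp 0 → ok
  r2: data parity 1, sent rp 1 → ok
  r3: data parity 0, sent rp 1 → mismatch
  r4: data parity 0, sent rp 0 → ok
Recompute each column's even parity and compare to cp:
  c0: data parity 0, sent cp 0 → ok
  c1: data parity 0, sent cp 1 → mismatch
  c2: data parity 0, sent cp 0 → ok
Exactly one row (r3) and one column (c1) fail → the flipped bit is at their intersection.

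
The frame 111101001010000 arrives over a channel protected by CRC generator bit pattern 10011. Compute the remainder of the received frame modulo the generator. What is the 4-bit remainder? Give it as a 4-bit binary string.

Modulo-2 division of 111101001010000 by 10011:
  pos 0: 11110 XOR 10011 = 01101
  pos 1: 11011 XOR 10011 = 01000
  pos 2: 10000 XOR 10011 = 00011
  pos 5: 11010 XOR 10011 = 01001
  pos 6: 10011 XOR 10011 = 00000
Remainder = 0000 (zero — the frame passes the CRC check).

0000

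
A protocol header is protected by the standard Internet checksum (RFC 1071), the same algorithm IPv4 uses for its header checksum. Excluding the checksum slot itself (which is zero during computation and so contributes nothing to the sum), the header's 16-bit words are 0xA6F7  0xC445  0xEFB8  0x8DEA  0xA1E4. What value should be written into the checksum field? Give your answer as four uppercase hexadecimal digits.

One's-complement addition (fold any carry out of bit 15 back into bit 0):
  0xA6F7 + 0xC445 = 0x16B3C → wrap carry → 0x6B3D
  0x6B3D + 0xEFB8 = 0x15AF5 → wrap carry → 0x5AF6
  0x5AF6 + 0x8DEA = 0x0E8E0
  0xE8E0 + 0xA1E4 = 0x18AC4 → wrap carry → 0x8AC5
One's-complement sum = 0x8AC5.
Checksum = ~0x8AC5 & 0xFFFF = 0x753A.

753A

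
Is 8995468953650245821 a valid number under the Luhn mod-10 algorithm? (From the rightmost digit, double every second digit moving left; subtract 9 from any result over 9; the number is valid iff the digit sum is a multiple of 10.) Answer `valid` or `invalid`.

invalid

From the right, keep odd positions and double even positions (subtract 9 from any doubled value over 9):
  doubled (positions 2,4,...): 4 1 4 1 6 9 3 1 9 → sum 38
  kept (positions 1,3,...): 1 8 4 0 6 5 8 4 9 8 → sum 53
Total = 91.
91 mod 10 = 1, so the number is invalid.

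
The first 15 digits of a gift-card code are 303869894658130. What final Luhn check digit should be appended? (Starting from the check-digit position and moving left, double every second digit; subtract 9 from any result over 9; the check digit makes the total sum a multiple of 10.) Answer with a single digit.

4

Partial digits right→left: 0 3 1 8 5 6 4 9 8 9 6 8 3 0 3
Double every second digit counting from the check-digit position (so the 1st, 3rd, 5th, ... of the partial from the right).
  doubled (with −9 where >9): 0 2 1 8 7 3 6 6 → sum 33
  kept as-is: 3 8 6 9 9 8 0 → sum 43
Total = 33 + 43 = 76.
Check digit = (10 − (76 mod 10)) mod 10 = 4.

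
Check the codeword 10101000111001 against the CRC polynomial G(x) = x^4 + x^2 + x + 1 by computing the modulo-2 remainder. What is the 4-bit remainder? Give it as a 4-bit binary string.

1000

Modulo-2 division of 10101000111001 by 10111:
  pos 0: 10101 XOR 10111 = 00010
  pos 3: 10000 XOR 10111 = 00111
  pos 5: 11111 XOR 10111 = 01000
  pos 6: 10001 XOR 10111 = 00110
  pos 8: 11000 XOR 10111 = 01111
  pos 9: 11111 XOR 10111 = 01000
Remainder = 1000 (nonzero — an error is detected).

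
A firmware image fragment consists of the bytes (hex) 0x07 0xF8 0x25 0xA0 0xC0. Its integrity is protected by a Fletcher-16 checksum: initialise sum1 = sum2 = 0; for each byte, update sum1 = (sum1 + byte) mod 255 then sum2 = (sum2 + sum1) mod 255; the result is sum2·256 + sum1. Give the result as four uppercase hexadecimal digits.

Running sums (mod 255):
  after byte 0 (0x07): sum1=7, sum2=7
  after byte 1 (0xF8): sum1=0, sum2=7
  after byte 2 (0x25): sum1=37, sum2=44
  after byte 3 (0xA0): sum1=197, sum2=241
  after byte 4 (0xC0): sum1=134, sum2=120
Checksum = sum2·256 + sum1 = 120·256 + 134 = 30854 = 0x7886.

7886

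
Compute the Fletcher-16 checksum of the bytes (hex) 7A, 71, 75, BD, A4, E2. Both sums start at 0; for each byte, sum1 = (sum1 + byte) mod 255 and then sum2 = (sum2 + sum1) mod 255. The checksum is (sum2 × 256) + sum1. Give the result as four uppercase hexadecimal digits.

51A6

Running sums (mod 255):
  after byte 0 (7A): sum1=122, sum2=122
  after byte 1 (71): sum1=235, sum2=102
  after byte 2 (75): sum1=97, sum2=199
  after byte 3 (BD): sum1=31, sum2=230
  after byte 4 (A4): sum1=195, sum2=170
  after byte 5 (E2): sum1=166, sum2=81
Checksum = sum2·256 + sum1 = 81·256 + 166 = 20902 = 0x51A6.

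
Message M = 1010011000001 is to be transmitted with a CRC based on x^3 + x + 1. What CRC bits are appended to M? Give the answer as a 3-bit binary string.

011

Append 3 zeros: 1010011000001000. Divide by 1011 (XOR where the leading bit is 1):
  pos 0: 1010 XOR 1011 = 0001
  pos 3: 1011 XOR 1011 = 0000
  pos 12: 1000 XOR 1011 = 0011
Remainder (last 3 bits) = 011. This is the CRC / FCS.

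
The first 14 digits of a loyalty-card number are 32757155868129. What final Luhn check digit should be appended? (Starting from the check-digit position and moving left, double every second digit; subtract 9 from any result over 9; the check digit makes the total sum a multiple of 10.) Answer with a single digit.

8

Partial digits right→left: 9 2 1 8 6 8 5 5 1 7 5 7 2 3
Double every second digit counting from the check-digit position (so the 1st, 3rd, 5th, ... of the partial from the right).
  doubled (with −9 where >9): 9 2 3 1 2 1 4 → sum 22
  kept as-is: 2 8 8 5 7 7 3 → sum 40
Total = 22 + 40 = 62.
Check digit = (10 − (62 mod 10)) mod 10 = 8.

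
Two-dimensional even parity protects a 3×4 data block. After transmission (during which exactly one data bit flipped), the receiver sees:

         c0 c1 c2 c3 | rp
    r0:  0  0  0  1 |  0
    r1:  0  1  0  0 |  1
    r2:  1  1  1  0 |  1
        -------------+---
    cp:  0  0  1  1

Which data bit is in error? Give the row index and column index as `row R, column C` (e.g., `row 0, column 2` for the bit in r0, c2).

row 0, column 0

Recompute each row's even parity and compare to rp:
  r0: data parity 1, sent rp 0 → mismatch
  r1: data parity 1, sent rp 1 → ok
  r2: data parity 1, sent rp 1 → ok
Recompute each column's even parity and compare to cp:
  c0: data parity 1, sent cp 0 → mismatch
  c1: data parity 0, sent cp 0 → ok
  c2: data parity 1, sent cp 1 → ok
  c3: data parity 1, sent cp 1 → ok
Exactly one row (r0) and one column (c0) fail → the flipped bit is at their intersection.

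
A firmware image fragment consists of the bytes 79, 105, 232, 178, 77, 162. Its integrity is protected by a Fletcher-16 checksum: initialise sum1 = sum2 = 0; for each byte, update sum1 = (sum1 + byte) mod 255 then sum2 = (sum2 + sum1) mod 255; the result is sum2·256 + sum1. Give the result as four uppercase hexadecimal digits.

Running sums (mod 255):
  after byte 0 (79): sum1=79, sum2=79
  after byte 1 (105): sum1=184, sum2=8
  after byte 2 (232): sum1=161, sum2=169
  after byte 3 (178): sum1=84, sum2=253
  after byte 4 (77): sum1=161, sum2=159
  after byte 5 (162): sum1=68, sum2=227
Checksum = sum2·256 + sum1 = 227·256 + 68 = 58180 = 0xE344.

E344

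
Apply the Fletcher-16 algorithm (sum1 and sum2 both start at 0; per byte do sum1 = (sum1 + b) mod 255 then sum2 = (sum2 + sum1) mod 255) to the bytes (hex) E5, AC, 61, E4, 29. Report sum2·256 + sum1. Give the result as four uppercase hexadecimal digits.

4702

Running sums (mod 255):
  after byte 0 (E5): sum1=229, sum2=229
  after byte 1 (AC): sum1=146, sum2=120
  after byte 2 (61): sum1=243, sum2=108
  after byte 3 (E4): sum1=216, sum2=69
  after byte 4 (29): sum1=2, sum2=71
Checksum = sum2·256 + sum1 = 71·256 + 2 = 18178 = 0x4702.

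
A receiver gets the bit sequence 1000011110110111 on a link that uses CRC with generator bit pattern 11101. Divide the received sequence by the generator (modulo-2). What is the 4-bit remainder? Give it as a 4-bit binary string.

Modulo-2 division of 1000011110110111 by 11101:
  pos 0: 10000 XOR 11101 = 01101
  pos 1: 11011 XOR 11101 = 00110
  pos 3: 11011 XOR 11101 = 00110
  pos 5: 11010 XOR 11101 = 00111
  pos 7: 11111 XOR 11101 = 00010
  pos 10: 10011 XOR 11101 = 01110
  pos 11: 11101 XOR 11101 = 00000
Remainder = 0000 (zero — the frame passes the CRC check).

0000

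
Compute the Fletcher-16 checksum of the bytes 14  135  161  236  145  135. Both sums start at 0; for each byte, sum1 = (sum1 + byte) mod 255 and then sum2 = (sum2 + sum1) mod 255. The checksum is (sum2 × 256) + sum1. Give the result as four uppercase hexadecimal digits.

Running sums (mod 255):
  after byte 0 (14): sum1=14, sum2=14
  after byte 1 (135): sum1=149, sum2=163
  after byte 2 (161): sum1=55, sum2=218
  after byte 3 (236): sum1=36, sum2=254
  after byte 4 (145): sum1=181, sum2=180
  after byte 5 (135): sum1=61, sum2=241
Checksum = sum2·256 + sum1 = 241·256 + 61 = 61757 = 0xF13D.

F13D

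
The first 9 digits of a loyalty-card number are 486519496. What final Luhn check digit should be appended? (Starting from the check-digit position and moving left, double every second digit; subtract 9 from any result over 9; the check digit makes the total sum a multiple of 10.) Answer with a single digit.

Partial digits right→left: 6 9 4 9 1 5 6 8 4
Double every second digit counting from the check-digit position (so the 1st, 3rd, 5th, ... of the partial from the right).
  doubled (with −9 where >9): 3 8 2 3 8 → sum 24
  kept as-is: 9 9 5 8 → sum 31
Total = 24 + 31 = 55.
Check digit = (10 − (55 mod 10)) mod 10 = 5.

5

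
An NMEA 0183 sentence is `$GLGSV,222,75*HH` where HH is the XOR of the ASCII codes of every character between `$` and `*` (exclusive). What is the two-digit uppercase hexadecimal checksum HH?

XOR the ASCII codes of the payload characters:
  'G' = 0x47 → acc = 0x47
  'L' = 0x4C → acc = 0x0B
  'G' = 0x47 → acc = 0x4C
  'S' = 0x53 → acc = 0x1F
  'V' = 0x56 → acc = 0x49
  ',' = 0x2C → acc = 0x65
  '2' = 0x32 → acc = 0x57
  '2' = 0x32 → acc = 0x65
  '2' = 0x32 → acc = 0x57
  ',' = 0x2C → acc = 0x7B
  '7' = 0x37 → acc = 0x4C
  '5' = 0x35 → acc = 0x79
Checksum = 0x79.

79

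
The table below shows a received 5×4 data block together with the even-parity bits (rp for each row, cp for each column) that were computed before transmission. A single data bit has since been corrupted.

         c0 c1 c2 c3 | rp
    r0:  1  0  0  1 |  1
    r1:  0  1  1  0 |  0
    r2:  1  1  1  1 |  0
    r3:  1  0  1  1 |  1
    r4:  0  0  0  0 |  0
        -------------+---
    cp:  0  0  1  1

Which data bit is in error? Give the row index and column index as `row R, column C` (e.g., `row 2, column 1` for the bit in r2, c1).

Recompute each row's even parity and compare to rp:
  r0: data parity 0, sent rp 1 → mismatch
  r1: data parity 0, sent rp 0 → ok
  r2: data parity 0, sent rp 0 → ok
  r3: data parity 1, sent rp 1 → ok
  r4: data parity 0, sent rp 0 → ok
Recompute each column's even parity and compare to cp:
  c0: data parity 1, sent cp 0 → mismatch
  c1: data parity 0, sent cp 0 → ok
  c2: data parity 1, sent cp 1 → ok
  c3: data parity 1, sent cp 1 → ok
Exactly one row (r0) and one column (c0) fail → the flipped bit is at their intersection.

row 0, column 0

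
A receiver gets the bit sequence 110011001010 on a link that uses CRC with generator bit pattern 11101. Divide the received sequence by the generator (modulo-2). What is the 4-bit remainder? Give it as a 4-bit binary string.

0000

Modulo-2 division of 110011001010 by 11101:
  pos 0: 11001 XOR 11101 = 00100
  pos 2: 10010 XOR 11101 = 01111
  pos 3: 11110 XOR 11101 = 00011
  pos 6: 11101 XOR 11101 = 00000
Remainder = 0000 (zero — the frame passes the CRC check).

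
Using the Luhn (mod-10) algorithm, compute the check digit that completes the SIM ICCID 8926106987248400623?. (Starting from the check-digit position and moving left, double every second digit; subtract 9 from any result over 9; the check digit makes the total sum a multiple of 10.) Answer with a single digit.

Partial digits right→left: 3 2 6 0 0 4 8 4 2 7 8 9 6 0 1 6 2 9 8
Double every second digit counting from the check-digit position (so the 1st, 3rd, 5th, ... of the partial from the right).
  doubled (with −9 where >9): 6 3 0 7 4 7 3 2 4 7 → sum 43
  kept as-is: 2 0 4 4 7 9 0 6 9 → sum 41
Total = 43 + 41 = 84.
Check digit = (10 − (84 mod 10)) mod 10 = 6.

6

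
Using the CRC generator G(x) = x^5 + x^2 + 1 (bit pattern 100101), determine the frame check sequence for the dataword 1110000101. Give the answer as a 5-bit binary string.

11110

Append 5 zeros: 111000010100000. Divide by 100101 (XOR where the leading bit is 1):
  pos 0: 111000 XOR 100101 = 011101
  pos 1: 111010 XOR 100101 = 011111
  pos 2: 111111 XOR 100101 = 011010
  pos 3: 110100 XOR 100101 = 010001
  pos 4: 100011 XOR 100101 = 000110
  pos 7: 110000 XOR 100101 = 010101
  pos 8: 101010 XOR 100101 = 001111
Remainder (last 5 bits) = 11110. This is the CRC / FCS.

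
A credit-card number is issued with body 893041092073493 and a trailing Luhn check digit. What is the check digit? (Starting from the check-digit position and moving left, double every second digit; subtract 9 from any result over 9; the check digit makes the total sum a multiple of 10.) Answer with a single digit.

Partial digits right→left: 3 9 4 3 7 0 2 9 0 1 4 0 3 9 8
Double every second digit counting from the check-digit position (so the 1st, 3rd, 5th, ... of the partial from the right).
  doubled (with −9 where >9): 6 8 5 4 0 8 6 7 → sum 44
  kept as-is: 9 3 0 9 1 0 9 → sum 31
Total = 44 + 31 = 75.
Check digit = (10 − (75 mod 10)) mod 10 = 5.

5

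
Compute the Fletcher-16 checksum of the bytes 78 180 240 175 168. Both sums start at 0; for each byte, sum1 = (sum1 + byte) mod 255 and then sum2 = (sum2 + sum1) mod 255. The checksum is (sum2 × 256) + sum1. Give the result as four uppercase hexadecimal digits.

354C

Running sums (mod 255):
  after byte 0 (78): sum1=78, sum2=78
  after byte 1 (180): sum1=3, sum2=81
  after byte 2 (240): sum1=243, sum2=69
  after byte 3 (175): sum1=163, sum2=232
  after byte 4 (168): sum1=76, sum2=53
Checksum = sum2·256 + sum1 = 53·256 + 76 = 13644 = 0x354C.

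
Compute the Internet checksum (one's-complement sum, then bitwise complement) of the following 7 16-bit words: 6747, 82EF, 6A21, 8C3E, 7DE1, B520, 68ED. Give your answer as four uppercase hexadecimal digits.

8379

One's-complement addition (fold any carry out of bit 15 back into bit 0):
  0x6747 + 0x82EF = 0x0EA36
  0xEA36 + 0x6A21 = 0x15457 → wrap carry → 0x5458
  0x5458 + 0x8C3E = 0x0E096
  0xE096 + 0x7DE1 = 0x15E77 → wrap carry → 0x5E78
  0x5E78 + 0xB520 = 0x11398 → wrap carry → 0x1399
  0x1399 + 0x68ED = 0x07C86
One's-complement sum = 0x7C86.
Checksum = ~0x7C86 & 0xFFFF = 0x8379.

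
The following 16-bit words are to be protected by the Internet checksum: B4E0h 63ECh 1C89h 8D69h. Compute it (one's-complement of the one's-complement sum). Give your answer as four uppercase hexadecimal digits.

3D40

One's-complement addition (fold any carry out of bit 15 back into bit 0):
  0xB4E0 + 0x63EC = 0x118CC → wrap carry → 0x18CD
  0x18CD + 0x1C89 = 0x03556
  0x3556 + 0x8D69 = 0x0C2BF
One's-complement sum = 0xC2BF.
Checksum = ~0xC2BF & 0xFFFF = 0x3D40.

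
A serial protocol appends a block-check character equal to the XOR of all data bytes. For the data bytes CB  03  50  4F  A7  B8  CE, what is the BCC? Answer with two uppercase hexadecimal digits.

06

XOR the bytes together:
  start with 0xCB
  0xCB ⊕ 0x03 = 0xC8
  0xC8 ⊕ 0x50 = 0x98
  0x98 ⊕ 0x4F = 0xD7
  0xD7 ⊕ 0xA7 = 0x70
  0x70 ⊕ 0xB8 = 0xC8
  0xC8 ⊕ 0xCE = 0x06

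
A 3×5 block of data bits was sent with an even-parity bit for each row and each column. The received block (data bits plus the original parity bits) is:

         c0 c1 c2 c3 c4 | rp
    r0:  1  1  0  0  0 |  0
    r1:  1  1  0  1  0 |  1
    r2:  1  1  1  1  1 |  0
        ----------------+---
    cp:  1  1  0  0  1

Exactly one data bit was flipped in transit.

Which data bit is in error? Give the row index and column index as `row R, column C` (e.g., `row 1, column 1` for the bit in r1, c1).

row 2, column 2

Recompute each row's even parity and compare to rp:
  r0: data parity 0, sent rp 0 → ok
  r1: data parity 1, sent rp 1 → ok
  r2: data parity 1, sent rp 0 → mismatch
Recompute each column's even parity and compare to cp:
  c0: data parity 1, sent cp 1 → ok
  c1: data parity 1, sent cp 1 → ok
  c2: data parity 1, sent cp 0 → mismatch
  c3: data parity 0, sent cp 0 → ok
  c4: data parity 1, sent cp 1 → ok
Exactly one row (r2) and one column (c2) fail → the flipped bit is at their intersection.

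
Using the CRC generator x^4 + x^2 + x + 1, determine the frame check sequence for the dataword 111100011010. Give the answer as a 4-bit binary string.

Append 4 zeros: 1111000110100000. Divide by 10111 (XOR where the leading bit is 1):
  pos 0: 11110 XOR 10111 = 01001
  pos 1: 10010 XOR 10111 = 00101
  pos 3: 10101 XOR 10111 = 00010
  pos 6: 10101 XOR 10111 = 00010
  pos 9: 10000 XOR 10111 = 00111
  pos 11: 11100 XOR 10111 = 01011
Remainder (last 4 bits) = 1011. This is the CRC / FCS.

1011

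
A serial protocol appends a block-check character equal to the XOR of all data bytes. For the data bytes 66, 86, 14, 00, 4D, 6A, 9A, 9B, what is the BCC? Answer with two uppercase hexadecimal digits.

D2

XOR the bytes together:
  start with 0x66
  0x66 ⊕ 0x86 = 0xE0
  0xE0 ⊕ 0x14 = 0xF4
  0xF4 ⊕ 0x00 = 0xF4
  0xF4 ⊕ 0x4D = 0xB9
  0xB9 ⊕ 0x6A = 0xD3
  0xD3 ⊕ 0x9A = 0x49
  0x49 ⊕ 0x9B = 0xD2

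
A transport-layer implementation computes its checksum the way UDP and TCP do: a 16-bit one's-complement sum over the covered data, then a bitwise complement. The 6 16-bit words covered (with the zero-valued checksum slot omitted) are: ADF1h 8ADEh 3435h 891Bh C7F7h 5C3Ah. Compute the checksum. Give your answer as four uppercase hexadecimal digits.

E5AC

One's-complement addition (fold any carry out of bit 15 back into bit 0):
  0xADF1 + 0x8ADE = 0x138CF → wrap carry → 0x38D0
  0x38D0 + 0x3435 = 0x06D05
  0x6D05 + 0x891B = 0x0F620
  0xF620 + 0xC7F7 = 0x1BE17 → wrap carry → 0xBE18
  0xBE18 + 0x5C3A = 0x11A52 → wrap carry → 0x1A53
One's-complement sum = 0x1A53.
Checksum = ~0x1A53 & 0xFFFF = 0xE5AC.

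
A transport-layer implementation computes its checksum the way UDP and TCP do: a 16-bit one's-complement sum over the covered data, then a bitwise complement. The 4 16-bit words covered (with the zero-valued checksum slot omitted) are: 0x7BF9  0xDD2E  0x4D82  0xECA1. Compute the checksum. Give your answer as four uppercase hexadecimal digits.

6CB3

One's-complement addition (fold any carry out of bit 15 back into bit 0):
  0x7BF9 + 0xDD2E = 0x15927 → wrap carry → 0x5928
  0x5928 + 0x4D82 = 0x0A6AA
  0xA6AA + 0xECA1 = 0x1934B → wrap carry → 0x934C
One's-complement sum = 0x934C.
Checksum = ~0x934C & 0xFFFF = 0x6CB3.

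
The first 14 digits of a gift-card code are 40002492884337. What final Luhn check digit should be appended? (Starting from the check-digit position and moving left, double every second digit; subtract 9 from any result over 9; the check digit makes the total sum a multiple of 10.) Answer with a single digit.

Partial digits right→left: 7 3 3 4 8 8 2 9 4 2 0 0 0 4
Double every second digit counting from the check-digit position (so the 1st, 3rd, 5th, ... of the partial from the right).
  doubled (with −9 where >9): 5 6 7 4 8 0 0 → sum 30
  kept as-is: 3 4 8 9 2 0 4 → sum 30
Total = 30 + 30 = 60.
Check digit = (10 − (60 mod 10)) mod 10 = 0.

0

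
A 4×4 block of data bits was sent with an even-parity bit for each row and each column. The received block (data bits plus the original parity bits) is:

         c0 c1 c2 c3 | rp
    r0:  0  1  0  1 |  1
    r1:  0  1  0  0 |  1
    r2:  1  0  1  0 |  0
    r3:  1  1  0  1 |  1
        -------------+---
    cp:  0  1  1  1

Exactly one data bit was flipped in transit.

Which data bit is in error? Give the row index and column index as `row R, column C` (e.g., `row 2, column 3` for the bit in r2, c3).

Recompute each row's even parity and compare to rp:
  r0: data parity 0, sent rp 1 → mismatch
  r1: data parity 1, sent rp 1 → ok
  r2: data parity 0, sent rp 0 → ok
  r3: data parity 1, sent rp 1 → ok
Recompute each column's even parity and compare to cp:
  c0: data parity 0, sent cp 0 → ok
  c1: data parity 1, sent cp 1 → ok
  c2: data parity 1, sent cp 1 → ok
  c3: data parity 0, sent cp 1 → mismatch
Exactly one row (r0) and one column (c3) fail → the flipped bit is at their intersection.

row 0, column 3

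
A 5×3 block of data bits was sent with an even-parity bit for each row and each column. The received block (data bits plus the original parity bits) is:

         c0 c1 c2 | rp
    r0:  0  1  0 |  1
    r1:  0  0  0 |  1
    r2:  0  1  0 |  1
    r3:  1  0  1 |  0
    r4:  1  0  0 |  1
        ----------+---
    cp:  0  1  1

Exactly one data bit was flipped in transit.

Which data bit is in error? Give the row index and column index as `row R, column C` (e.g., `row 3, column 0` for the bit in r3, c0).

row 1, column 1

Recompute each row's even parity and compare to rp:
  r0: data parity 1, sent rp 1 → ok
  r1: data parity 0, sent rp 1 → mismatch
  r2: data parity 1, sent rp 1 → ok
  r3: data parity 0, sent rp 0 → ok
  r4: data parity 1, sent rp 1 → ok
Recompute each column's even parity and compare to cp:
  c0: data parity 0, sent cp 0 → ok
  c1: data parity 0, sent cp 1 → mismatch
  c2: data parity 1, sent cp 1 → ok
Exactly one row (r1) and one column (c1) fail → the flipped bit is at their intersection.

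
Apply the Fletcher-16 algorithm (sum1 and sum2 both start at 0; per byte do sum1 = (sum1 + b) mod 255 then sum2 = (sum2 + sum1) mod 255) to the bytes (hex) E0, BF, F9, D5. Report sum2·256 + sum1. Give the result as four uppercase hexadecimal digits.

Running sums (mod 255):
  after byte 0 (E0): sum1=224, sum2=224
  after byte 1 (BF): sum1=160, sum2=129
  after byte 2 (F9): sum1=154, sum2=28
  after byte 3 (D5): sum1=112, sum2=140
Checksum = sum2·256 + sum1 = 140·256 + 112 = 35952 = 0x8C70.

8C70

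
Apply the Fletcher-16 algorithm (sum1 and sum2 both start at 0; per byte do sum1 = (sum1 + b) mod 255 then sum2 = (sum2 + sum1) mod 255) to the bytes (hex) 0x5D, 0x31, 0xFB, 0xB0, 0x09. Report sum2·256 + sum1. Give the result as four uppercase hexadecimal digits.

Running sums (mod 255):
  after byte 0 (0x5D): sum1=93, sum2=93
  after byte 1 (0x31): sum1=142, sum2=235
  after byte 2 (0xFB): sum1=138, sum2=118
  after byte 3 (0xB0): sum1=59, sum2=177
  after byte 4 (0x09): sum1=68, sum2=245
Checksum = sum2·256 + sum1 = 245·256 + 68 = 62788 = 0xF544.

F544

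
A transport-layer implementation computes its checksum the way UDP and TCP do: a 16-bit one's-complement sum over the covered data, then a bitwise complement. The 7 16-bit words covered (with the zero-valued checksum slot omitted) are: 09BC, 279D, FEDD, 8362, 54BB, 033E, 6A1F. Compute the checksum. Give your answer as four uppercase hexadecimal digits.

One's-complement addition (fold any carry out of bit 15 back into bit 0):
  0x09BC + 0x279D = 0x03159
  0x3159 + 0xFEDD = 0x13036 → wrap carry → 0x3037
  0x3037 + 0x8362 = 0x0B399
  0xB399 + 0x54BB = 0x10854 → wrap carry → 0x0855
  0x0855 + 0x033E = 0x00B93
  0x0B93 + 0x6A1F = 0x075B2
One's-complement sum = 0x75B2.
Checksum = ~0x75B2 & 0xFFFF = 0x8A4D.

8A4D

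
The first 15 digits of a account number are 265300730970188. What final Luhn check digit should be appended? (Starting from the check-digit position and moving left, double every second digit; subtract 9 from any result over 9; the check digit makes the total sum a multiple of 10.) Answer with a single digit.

7

Partial digits right→left: 8 8 1 0 7 9 0 3 7 0 0 3 5 6 2
Double every second digit counting from the check-digit position (so the 1st, 3rd, 5th, ... of the partial from the right).
  doubled (with −9 where >9): 7 2 5 0 5 0 1 4 → sum 24
  kept as-is: 8 0 9 3 0 3 6 → sum 29
Total = 24 + 29 = 53.
Check digit = (10 − (53 mod 10)) mod 10 = 7.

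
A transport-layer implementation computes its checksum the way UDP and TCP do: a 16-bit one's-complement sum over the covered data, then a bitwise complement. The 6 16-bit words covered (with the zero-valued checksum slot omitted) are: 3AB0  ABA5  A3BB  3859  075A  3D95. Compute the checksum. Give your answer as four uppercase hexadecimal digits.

One's-complement addition (fold any carry out of bit 15 back into bit 0):
  0x3AB0 + 0xABA5 = 0x0E655
  0xE655 + 0xA3BB = 0x18A10 → wrap carry → 0x8A11
  0x8A11 + 0x3859 = 0x0C26A
  0xC26A + 0x075A = 0x0C9C4
  0xC9C4 + 0x3D95 = 0x10759 → wrap carry → 0x075A
One's-complement sum = 0x075A.
Checksum = ~0x075A & 0xFFFF = 0xF8A5.

F8A5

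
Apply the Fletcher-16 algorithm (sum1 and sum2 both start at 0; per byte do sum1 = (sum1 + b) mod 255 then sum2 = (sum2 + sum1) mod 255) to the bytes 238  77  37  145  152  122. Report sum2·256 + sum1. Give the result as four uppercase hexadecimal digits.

1106

Running sums (mod 255):
  after byte 0 (238): sum1=238, sum2=238
  after byte 1 (77): sum1=60, sum2=43
  after byte 2 (37): sum1=97, sum2=140
  after byte 3 (145): sum1=242, sum2=127
  after byte 4 (152): sum1=139, sum2=11
  after byte 5 (122): sum1=6, sum2=17
Checksum = sum2·256 + sum1 = 17·256 + 6 = 4358 = 0x1106.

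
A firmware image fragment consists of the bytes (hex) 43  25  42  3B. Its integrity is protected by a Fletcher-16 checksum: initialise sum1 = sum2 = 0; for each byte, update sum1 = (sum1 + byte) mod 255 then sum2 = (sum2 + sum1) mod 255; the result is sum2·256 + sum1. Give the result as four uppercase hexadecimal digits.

Running sums (mod 255):
  after byte 0 (43): sum1=67, sum2=67
  after byte 1 (25): sum1=104, sum2=171
  after byte 2 (42): sum1=170, sum2=86
  after byte 3 (3B): sum1=229, sum2=60
Checksum = sum2·256 + sum1 = 60·256 + 229 = 15589 = 0x3CE5.

3CE5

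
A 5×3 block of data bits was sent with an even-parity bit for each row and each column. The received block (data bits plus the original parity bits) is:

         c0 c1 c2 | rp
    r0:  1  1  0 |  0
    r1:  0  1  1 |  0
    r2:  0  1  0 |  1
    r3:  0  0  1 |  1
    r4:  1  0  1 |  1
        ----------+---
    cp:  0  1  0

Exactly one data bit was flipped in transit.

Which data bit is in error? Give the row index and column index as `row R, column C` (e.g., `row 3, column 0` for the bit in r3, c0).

row 4, column 2

Recompute each row's even parity and compare to rp:
  r0: data parity 0, sent rp 0 → ok
  r1: data parity 0, sent rp 0 → ok
  r2: data parity 1, sent rp 1 → ok
  r3: data parity 1, sent rp 1 → ok
  r4: data parity 0, sent rp 1 → mismatch
Recompute each column's even parity and compare to cp:
  c0: data parity 0, sent cp 0 → ok
  c1: data parity 1, sent cp 1 → ok
  c2: data parity 1, sent cp 0 → mismatch
Exactly one row (r4) and one column (c2) fail → the flipped bit is at their intersection.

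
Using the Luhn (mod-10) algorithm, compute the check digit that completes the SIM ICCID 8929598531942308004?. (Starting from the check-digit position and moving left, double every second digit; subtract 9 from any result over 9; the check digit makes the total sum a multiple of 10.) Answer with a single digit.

Partial digits right→left: 4 0 0 8 0 3 2 4 9 1 3 5 8 9 5 9 2 9 8
Double every second digit counting from the check-digit position (so the 1st, 3rd, 5th, ... of the partial from the right).
  doubled (with −9 where >9): 8 0 0 4 9 6 7 1 4 7 → sum 46
  kept as-is: 0 8 3 4 1 5 9 9 9 → sum 48
Total = 46 + 48 = 94.
Check digit = (10 − (94 mod 10)) mod 10 = 6.

6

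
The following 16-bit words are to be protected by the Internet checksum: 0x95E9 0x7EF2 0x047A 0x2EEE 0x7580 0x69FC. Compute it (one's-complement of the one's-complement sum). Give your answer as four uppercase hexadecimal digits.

D83E

One's-complement addition (fold any carry out of bit 15 back into bit 0):
  0x95E9 + 0x7EF2 = 0x114DB → wrap carry → 0x14DC
  0x14DC + 0x047A = 0x01956
  0x1956 + 0x2EEE = 0x04844
  0x4844 + 0x7580 = 0x0BDC4
  0xBDC4 + 0x69FC = 0x127C0 → wrap carry → 0x27C1
One's-complement sum = 0x27C1.
Checksum = ~0x27C1 & 0xFFFF = 0xD83E.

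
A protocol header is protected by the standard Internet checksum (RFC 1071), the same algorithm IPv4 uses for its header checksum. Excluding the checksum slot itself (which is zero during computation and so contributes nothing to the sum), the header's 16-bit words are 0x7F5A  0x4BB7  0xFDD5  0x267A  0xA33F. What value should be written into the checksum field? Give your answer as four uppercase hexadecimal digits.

6D5E

One's-complement addition (fold any carry out of bit 15 back into bit 0):
  0x7F5A + 0x4BB7 = 0x0CB11
  0xCB11 + 0xFDD5 = 0x1C8E6 → wrap carry → 0xC8E7
  0xC8E7 + 0x267A = 0x0EF61
  0xEF61 + 0xA33F = 0x192A0 → wrap carry → 0x92A1
One's-complement sum = 0x92A1.
Checksum = ~0x92A1 & 0xFFFF = 0x6D5E.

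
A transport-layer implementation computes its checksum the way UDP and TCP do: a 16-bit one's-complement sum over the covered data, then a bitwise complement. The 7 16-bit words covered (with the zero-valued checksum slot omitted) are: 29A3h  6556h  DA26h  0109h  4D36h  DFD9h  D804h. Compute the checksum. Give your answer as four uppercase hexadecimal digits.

90C1

One's-complement addition (fold any carry out of bit 15 back into bit 0):
  0x29A3 + 0x6556 = 0x08EF9
  0x8EF9 + 0xDA26 = 0x1691F → wrap carry → 0x6920
  0x6920 + 0x0109 = 0x06A29
  0x6A29 + 0x4D36 = 0x0B75F
  0xB75F + 0xDFD9 = 0x19738 → wrap carry → 0x9739
  0x9739 + 0xD804 = 0x16F3D → wrap carry → 0x6F3E
One's-complement sum = 0x6F3E.
Checksum = ~0x6F3E & 0xFFFF = 0x90C1.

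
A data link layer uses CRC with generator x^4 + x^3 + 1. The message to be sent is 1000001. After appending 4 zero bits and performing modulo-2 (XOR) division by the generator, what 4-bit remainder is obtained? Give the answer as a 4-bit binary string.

0011

Append 4 zeros: 10000010000. Divide by 11001 (XOR where the leading bit is 1):
  pos 0: 10000 XOR 11001 = 01001
  pos 1: 10010 XOR 11001 = 01011
  pos 2: 10111 XOR 11001 = 01110
  pos 3: 11100 XOR 11001 = 00101
  pos 5: 10100 XOR 11001 = 01101
  pos 6: 11010 XOR 11001 = 00011
Remainder (last 4 bits) = 0011. This is the CRC / FCS.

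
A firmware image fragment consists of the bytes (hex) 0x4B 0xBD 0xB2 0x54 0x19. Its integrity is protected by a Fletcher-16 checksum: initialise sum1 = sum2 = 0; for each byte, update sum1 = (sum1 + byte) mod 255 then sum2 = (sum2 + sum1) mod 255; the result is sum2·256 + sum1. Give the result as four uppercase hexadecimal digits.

4929

Running sums (mod 255):
  after byte 0 (0x4B): sum1=75, sum2=75
  after byte 1 (0xBD): sum1=9, sum2=84
  after byte 2 (0xB2): sum1=187, sum2=16
  after byte 3 (0x54): sum1=16, sum2=32
  after byte 4 (0x19): sum1=41, sum2=73
Checksum = sum2·256 + sum1 = 73·256 + 41 = 18729 = 0x4929.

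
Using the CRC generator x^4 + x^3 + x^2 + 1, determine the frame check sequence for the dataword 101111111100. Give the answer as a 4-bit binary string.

Append 4 zeros: 1011111111000000. Divide by 11101 (XOR where the leading bit is 1):
  pos 0: 10111 XOR 11101 = 01010
  pos 1: 10101 XOR 11101 = 01000
  pos 2: 10001 XOR 11101 = 01100
  pos 3: 11001 XOR 11101 = 00100
  pos 5: 10011 XOR 11101 = 01110
  pos 6: 11100 XOR 11101 = 00001
  pos 10: 10000 XOR 11101 = 01101
  pos 11: 11010 XOR 11101 = 00111
Remainder (last 4 bits) = 0111. This is the CRC / FCS.

0111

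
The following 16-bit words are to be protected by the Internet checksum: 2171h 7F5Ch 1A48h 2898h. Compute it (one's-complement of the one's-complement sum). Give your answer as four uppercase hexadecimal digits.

One's-complement addition (fold any carry out of bit 15 back into bit 0):
  0x2171 + 0x7F5C = 0x0A0CD
  0xA0CD + 0x1A48 = 0x0BB15
  0xBB15 + 0x2898 = 0x0E3AD
One's-complement sum = 0xE3AD.
Checksum = ~0xE3AD & 0xFFFF = 0x1C52.

1C52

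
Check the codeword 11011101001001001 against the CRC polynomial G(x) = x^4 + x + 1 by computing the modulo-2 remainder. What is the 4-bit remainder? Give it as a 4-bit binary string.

0000

Modulo-2 division of 11011101001001001 by 10011:
  pos 0: 11011 XOR 10011 = 01000
  pos 1: 10001 XOR 10011 = 00010
  pos 4: 10010 XOR 10011 = 00001
  pos 8: 10100 XOR 10011 = 00111
  pos 10: 11110 XOR 10011 = 01101
  pos 11: 11010 XOR 10011 = 01001
  pos 12: 10011 XOR 10011 = 00000
Remainder = 0000 (zero — the frame passes the CRC check).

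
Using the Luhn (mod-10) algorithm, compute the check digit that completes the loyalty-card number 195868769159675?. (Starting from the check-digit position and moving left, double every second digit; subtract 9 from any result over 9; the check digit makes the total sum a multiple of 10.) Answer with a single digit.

7

Partial digits right→left: 5 7 6 9 5 1 9 6 7 8 6 8 5 9 1
Double every second digit counting from the check-digit position (so the 1st, 3rd, 5th, ... of the partial from the right).
  doubled (with −9 where >9): 1 3 1 9 5 3 1 2 → sum 25
  kept as-is: 7 9 1 6 8 8 9 → sum 48
Total = 25 + 48 = 73.
Check digit = (10 − (73 mod 10)) mod 10 = 7.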